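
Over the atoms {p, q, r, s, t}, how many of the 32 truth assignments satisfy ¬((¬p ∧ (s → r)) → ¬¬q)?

6

Initial set: {T ¬((¬p ∧ (s → r)) → ¬¬q)}.
T ¬((¬p ∧ (s → r)) → ¬¬q): α-rule — add T (¬p ∧ (s → r)), F ¬¬q.
T (¬p ∧ (s → r)): α-rule — add T ¬p, T (s → r).
F ¬¬q: drop double negation, giving F q.
T (s → r): β-rule — branch into F s  //  T r.
  branch 1 (add F s):
    ○ open, literals {p=0, q=0, s=0}.
  branch 2 (add T r):
    ○ open, literals {p=0, q=0, r=1}.
0 branches closed, 2 open.
Each open branch fixes some atoms; the unmentioned ones are free. Counting distinct full assignments: branch {p=0, q=0, s=0} (r, t) contributes 4 new; branch {p=0, q=0, r=1} (s, t) contributes 2 new. Total: 6.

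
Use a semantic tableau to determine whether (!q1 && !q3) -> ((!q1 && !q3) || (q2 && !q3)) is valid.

Valid

Assume the negation and expand:
Initial set: {!((!q1 && !q3) -> ((!q1 && !q3) || (q2 && !q3)))}.
!((!q1 && !q3) -> ((!q1 && !q3) || (q2 && !q3))): α-rule — add (!q1 && !q3), !((!q1 && !q3) || (q2 && !q3)).
(!q1 && !q3): α-rule — add !q1, !q3.
!((!q1 && !q3) || (q2 && !q3)): α-rule — add !(!q1 && !q3), !(q2 && !q3).
!(!q1 && !q3): β-rule — branch into !!q1  //  !!q3.
  branch 1 (add !!q1):
    × closes — contains both q1 and !q1.
  branch 2 (add !!q3):
    × closes — contains both q3 and !q3.
All 2 branches close.
Every branch closed, so the negation is unsatisfiable and the formula is valid.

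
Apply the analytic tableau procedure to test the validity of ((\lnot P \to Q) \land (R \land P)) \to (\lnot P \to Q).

Valid

Assume the negation and expand:
Initial set: {\lnot (((\lnot P \to Q) \land (R \land P)) \to (\lnot P \to Q))}.
\lnot (((\lnot P \to Q) \land (R \land P)) \to (\lnot P \to Q)): α-rule — add ((\lnot P \to Q) \land (R \land P)), \lnot (\lnot P \to Q).
((\lnot P \to Q) \land (R \land P)): α-rule — add (\lnot P \to Q), (R \land P).
\lnot (\lnot P \to Q): α-rule — add \lnot P, \lnot Q.
(R \land P): α-rule — add R, P.
× closes — contains both P and \lnot P.
All 1 branch closes.
Every branch closed, so the negation is unsatisfiable and the formula is valid.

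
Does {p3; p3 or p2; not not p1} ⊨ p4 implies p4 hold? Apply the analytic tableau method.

Initial set: {p3; (p3 or p2); not not p1; not (p4 implies p4)}.
not not p1: drop double negation, giving p1.
not (p4 implies p4): α-rule — add p4, not p4.
× closes — contains both p4 and not p4.
All 1 branch closes.
Every branch closed, so the premises entail the conclusion.

Yes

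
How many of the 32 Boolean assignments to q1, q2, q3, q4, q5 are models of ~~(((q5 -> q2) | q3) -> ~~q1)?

Initial set: {T ~~(((q5 -> q2) | q3) -> ~~q1)}.
T ~~(((q5 -> q2) | q3) -> ~~q1): drop double negation, giving T (((q5 -> q2) | q3) -> ~~q1).
T (((q5 -> q2) | q3) -> ~~q1): β-rule — branch into F ((q5 -> q2) | q3)  //  T ~~q1.
  branch 1 (add F ((q5 -> q2) | q3)):
    F ((q5 -> q2) | q3): α-rule — add F (q5 -> q2), F q3.
    F (q5 -> q2): α-rule — add T q5, F q2.
    ○ open, literals {q2=F, q3=F, q5=T}.
  branch 2 (add T ~~q1):
    T ~~q1: drop double negation, giving T q1.
    ○ open, literals {q1=T}.
0 branches closed, 2 open.
Each open branch fixes some atoms; the unmentioned ones are free. Counting distinct full assignments: branch {q2=F, q3=F, q5=T} (q1, q4) contributes 4 new; branch {q1=T} (q2, q3, q4, q5) contributes 14 new. Total: 18.

18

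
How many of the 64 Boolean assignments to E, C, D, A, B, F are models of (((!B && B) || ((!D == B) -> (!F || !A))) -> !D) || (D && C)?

Initial set: {((((!B && B) || ((!D == B) -> (!F || !A))) -> !D) || (D && C))}.
((((!B && B) || ((!D == B) -> (!F || !A))) -> !D) || (D && C)): β-rule — branch into (((!B && B) || ((!D == B) -> (!F || !A))) -> !D)  //  (D && C).
  branch 1 (add (((!B && B) || ((!D == B) -> (!F || !A))) -> !D)):
    (((!B && B) || ((!D == B) -> (!F || !A))) -> !D): β-rule — branch into !((!B && B) || ((!D == B) -> (!F || !A)))  //  !D.
      branch 1.1 (add !((!B && B) || ((!D == B) -> (!F || !A)))):
        !((!B && B) || ((!D == B) -> (!F || !A))): α-rule — add !(!B && B), !((!D == B) -> (!F || !A)).
        !((!D == B) -> (!F || !A)): α-rule — add (!D == B), !(!F || !A).
        !(!F || !A): α-rule — add !!F, !!A.
        !(!B && B): β-rule — branch into !!B  //  !B.
          branch 1.1.1 (add !!B):
            (!D == B): β-rule — branch into !D, B  //  !!D, !B.
              branch 1.1.1.1 (add !D, B):
                ○ open, literals {A=true, B=true, D=false, F=true}.
              branch 1.1.1.2 (add !!D, !B):
                × closes — contains both B and !B.
          branch 1.1.2 (add !B):
            (!D == B): β-rule — branch into !D, B  //  !!D, !B.
              branch 1.1.2.1 (add !D, B):
                × closes — contains both B and !B.
              branch 1.1.2.2 (add !!D, !B):
                ○ open, literals {A=true, B=false, D=true, F=true}.
      branch 1.2 (add !D):
        ○ open, literals {D=false}.
  branch 2 (add (D && C)):
    (D && C): α-rule — add D, C.
    ○ open, literals {C=true, D=true}.
2 branches closed, 4 open.
Each open branch fixes some atoms; the unmentioned ones are free. Counting distinct full assignments: branch {A=true, B=true, D=false, F=true} (E, C) contributes 4 new; branch {A=true, B=false, D=true, F=true} (E, C) contributes 4 new; branch {D=false} (E, C, A, B, F) contributes 28 new; branch {C=true, D=true} (E, A, B, F) contributes 14 new. Total: 50.

50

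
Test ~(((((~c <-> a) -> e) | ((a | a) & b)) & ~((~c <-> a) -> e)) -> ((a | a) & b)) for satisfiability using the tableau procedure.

Initial set: {~(((((~c <-> a) -> e) | ((a | a) & b)) & ~((~c <-> a) -> e)) -> ((a | a) & b))}.
~(((((~c <-> a) -> e) | ((a | a) & b)) & ~((~c <-> a) -> e)) -> ((a | a) & b)): α-rule — add ((((~c <-> a) -> e) | ((a | a) & b)) & ~((~c <-> a) -> e)), ~((a | a) & b).
((((~c <-> a) -> e) | ((a | a) & b)) & ~((~c <-> a) -> e)): α-rule — add (((~c <-> a) -> e) | ((a | a) & b)), ~((~c <-> a) -> e).
~((~c <-> a) -> e): α-rule — add (~c <-> a), ~e.
~((a | a) & b): β-rule — branch into ~(a | a)  //  ~b.
  branch 1 (add ~(a | a)):
    ~(a | a): α-rule — add ~a, ~a.
    (((~c <-> a) -> e) | ((a | a) & b)): β-rule — branch into ((~c <-> a) -> e)  //  ((a | a) & b).
      branch 1.1 (add ((~c <-> a) -> e)):
        (~c <-> a): β-rule — branch into ~c, a  //  ~~c, ~a.
          branch 1.1.1 (add ~c, a):
            × closes — contains both a and ~a.
          branch 1.1.2 (add ~~c, ~a):
            ((~c <-> a) -> e): β-rule — branch into ~(~c <-> a)  //  e.
              branch 1.1.2.1 (add ~(~c <-> a)):
                ~(~c <-> a): β-rule — branch into ~c, ~a  //  ~~c, a.
                  branch 1.1.2.1.1 (add ~c, ~a):
                    × closes — contains both c and ~c.
                  branch 1.1.2.1.2 (add ~~c, a):
                    × closes — contains both a and ~a.
              branch 1.1.2.2 (add e):
                × closes — contains both e and ~e.
      branch 1.2 (add ((a | a) & b)):
        ((a | a) & b): α-rule — add (a | a), b.
        (~c <-> a): β-rule — branch into ~c, a  //  ~~c, ~a.
          branch 1.2.1 (add ~c, a):
            × closes — contains both a and ~a.
          branch 1.2.2 (add ~~c, ~a):
            (a | a): β-rule — branch into a  //  a.
              branch 1.2.2.1 (add a):
                × closes — contains both a and ~a.
              branch 1.2.2.2 (add a):
                × closes — contains both a and ~a.
  branch 2 (add ~b):
    (((~c <-> a) -> e) | ((a | a) & b)): β-rule — branch into ((~c <-> a) -> e)  //  ((a | a) & b).
      branch 2.1 (add ((~c <-> a) -> e)):
        (~c <-> a): β-rule — branch into ~c, a  //  ~~c, ~a.
          branch 2.1.1 (add ~c, a):
            ((~c <-> a) -> e): β-rule — branch into ~(~c <-> a)  //  e.
              branch 2.1.1.1 (add ~(~c <-> a)):
                ~(~c <-> a): β-rule — branch into ~c, ~a  //  ~~c, a.
                  branch 2.1.1.1.1 (add ~c, ~a):
                    × closes — contains both a and ~a.
                  branch 2.1.1.1.2 (add ~~c, a):
                    × closes — contains both c and ~c.
              branch 2.1.1.2 (add e):
                × closes — contains both e and ~e.
          branch 2.1.2 (add ~~c, ~a):
            ((~c <-> a) -> e): β-rule — branch into ~(~c <-> a)  //  e.
              branch 2.1.2.1 (add ~(~c <-> a)):
                ~(~c <-> a): β-rule — branch into ~c, ~a  //  ~~c, a.
                  branch 2.1.2.1.1 (add ~c, ~a):
                    × closes — contains both c and ~c.
                  branch 2.1.2.1.2 (add ~~c, a):
                    × closes — contains both a and ~a.
              branch 2.1.2.2 (add e):
                × closes — contains both e and ~e.
      branch 2.2 (add ((a | a) & b)):
        ((a | a) & b): α-rule — add (a | a), b.
        × closes — contains both b and ~b.
All 14 branches close.
Every branch closed; the formula is unsatisfiable.

Unsatisfiable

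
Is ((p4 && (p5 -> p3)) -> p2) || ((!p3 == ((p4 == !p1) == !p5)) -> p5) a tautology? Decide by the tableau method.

Not valid

Assume the negation and expand:
Initial set: {F (((p4 && (p5 -> p3)) -> p2) || ((!p3 == ((p4 == !p1) == !p5)) -> p5))}.
F (((p4 && (p5 -> p3)) -> p2) || ((!p3 == ((p4 == !p1) == !p5)) -> p5)): α-rule — add F ((p4 && (p5 -> p3)) -> p2), F ((!p3 == ((p4 == !p1) == !p5)) -> p5).
F ((p4 && (p5 -> p3)) -> p2): α-rule — add T (p4 && (p5 -> p3)), F p2.
F ((!p3 == ((p4 == !p1) == !p5)) -> p5): α-rule — add T (!p3 == ((p4 == !p1) == !p5)), F p5.
T (p4 && (p5 -> p3)): α-rule — add T p4, T (p5 -> p3).
T (!p3 == ((p4 == !p1) == !p5)): β-rule — branch into T !p3, T ((p4 == !p1) == !p5)  //  F !p3, F ((p4 == !p1) == !p5).
  branch 1 (add T !p3, T ((p4 == !p1) == !p5)):
    T (p5 -> p3): β-rule — branch into F p5  //  T p3.
      branch 1.1 (add F p5):
        T ((p4 == !p1) == !p5): β-rule — branch into T (p4 == !p1), T !p5  //  F (p4 == !p1), F !p5.
          branch 1.1.1 (add T (p4 == !p1), T !p5):
            T (p4 == !p1): β-rule — branch into T p4, T !p1  //  F p4, F !p1.
              branch 1.1.1.1 (add T p4, T !p1):
                ○ open, literals {p1=0, p2=0, p3=0, p4=1, p5=0}.
              branch 1.1.1.2 (add F p4, F !p1):
                × closes — contains both p4 and !p4.
          branch 1.1.2 (add F (p4 == !p1), F !p5):
            × closes — contains both p5 and !p5.
      branch 1.2 (add T p3):
        × closes — contains both p3 and !p3.
  branch 2 (add F !p3, F ((p4 == !p1) == !p5)):
    T (p5 -> p3): β-rule — branch into F p5  //  T p3.
      branch 2.1 (add F p5):
        F ((p4 == !p1) == !p5): β-rule — branch into T (p4 == !p1), F !p5  //  F (p4 == !p1), T !p5.
          branch 2.1.1 (add T (p4 == !p1), F !p5):
            × closes — contains both p5 and !p5.
          branch 2.1.2 (add F (p4 == !p1), T !p5):
            F (p4 == !p1): β-rule — branch into T p4, F !p1  //  F p4, T !p1.
              branch 2.1.2.1 (add T p4, F !p1):
                ○ open, literals {p1=1, p2=0, p3=1, p4=1, p5=0}.
              branch 2.1.2.2 (add F p4, T !p1):
                × closes — contains both p4 and !p4.
      branch 2.2 (add T p3):
        F ((p4 == !p1) == !p5): β-rule — branch into T (p4 == !p1), F !p5  //  F (p4 == !p1), T !p5.
          branch 2.2.1 (add T (p4 == !p1), F !p5):
            × closes — contains both p5 and !p5.
          branch 2.2.2 (add F (p4 == !p1), T !p5):
            F (p4 == !p1): β-rule — branch into T p4, F !p1  //  F p4, T !p1.
              branch 2.2.2.1 (add T p4, F !p1):
                ○ open, literals {p1=1, p2=0, p3=1, p4=1, p5=0}.
              branch 2.2.2.2 (add F p4, T !p1):
                × closes — contains both p4 and !p4.
7 branches closed, 3 open.
An open branch gives a countermodel: p1=0, p2=0, p3=0, p4=1, p5=0 (unmentioned atoms arbitrary); under it the original formula is false.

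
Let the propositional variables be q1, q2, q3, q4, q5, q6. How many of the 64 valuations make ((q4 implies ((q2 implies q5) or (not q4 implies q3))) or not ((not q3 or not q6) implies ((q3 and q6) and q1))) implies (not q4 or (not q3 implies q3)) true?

48

Initial set: {(((q4 implies ((q2 implies q5) or (not q4 implies q3))) or not ((not q3 or not q6) implies ((q3 and q6) and q1))) implies (not q4 or (not q3 implies q3)))}.
(((q4 implies ((q2 implies q5) or (not q4 implies q3))) or not ((not q3 or not q6) implies ((q3 and q6) and q1))) implies (not q4 or (not q3 implies q3))): β-rule — branch into not ((q4 implies ((q2 implies q5) or (not q4 implies q3))) or not ((not q3 or not q6) implies ((q3 and q6) and q1)))  //  (not q4 or (not q3 implies q3)).
  branch 1 (add not ((q4 implies ((q2 implies q5) or (not q4 implies q3))) or not ((not q3 or not q6) implies ((q3 and q6) and q1)))):
    not ((q4 implies ((q2 implies q5) or (not q4 implies q3))) or not ((not q3 or not q6) implies ((q3 and q6) and q1))): α-rule — add not (q4 implies ((q2 implies q5) or (not q4 implies q3))), not not ((not q3 or not q6) implies ((q3 and q6) and q1)).
    not (q4 implies ((q2 implies q5) or (not q4 implies q3))): α-rule — add q4, not ((q2 implies q5) or (not q4 implies q3)).
    not ((q2 implies q5) or (not q4 implies q3)): α-rule — add not (q2 implies q5), not (not q4 implies q3).
    not (q2 implies q5): α-rule — add q2, not q5.
    not (not q4 implies q3): α-rule — add not q4, not q3.
    × closes — contains both q4 and not q4.
  branch 2 (add (not q4 or (not q3 implies q3))):
    (not q4 or (not q3 implies q3)): β-rule — branch into not q4  //  (not q3 implies q3).
      branch 2.1 (add not q4):
        ○ open, literals {q4=F}.
      branch 2.2 (add (not q3 implies q3)):
        (not q3 implies q3): β-rule — branch into not not q3  //  q3.
          branch 2.2.1 (add not not q3):
            ○ open, literals {q3=T}.
          branch 2.2.2 (add q3):
            ○ open, literals {q3=T}.
1 branch closed, 3 open.
Each open branch fixes some atoms; the unmentioned ones are free. Counting distinct full assignments: branch {q4=F} (q1, q2, q3, q5, q6) contributes 32 new; branch {q3=T} (q1, q2, q4, q5, q6) contributes 16 new; branch {q3=T} (q1, q2, q4, q5, q6) contributes 0 new. Total: 48.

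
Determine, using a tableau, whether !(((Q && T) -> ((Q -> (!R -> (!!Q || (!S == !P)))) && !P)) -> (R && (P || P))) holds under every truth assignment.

Not valid

Assume the negation and expand:
Initial set: {!!(((Q && T) -> ((Q -> (!R -> (!!Q || (!S == !P)))) && !P)) -> (R && (P || P)))}.
!!(((Q && T) -> ((Q -> (!R -> (!!Q || (!S == !P)))) && !P)) -> (R && (P || P))): β-rule — branch into !((Q && T) -> ((Q -> (!R -> (!!Q || (!S == !P)))) && !P))  //  (R && (P || P)).
  branch 1 (add !((Q && T) -> ((Q -> (!R -> (!!Q || (!S == !P)))) && !P))):
    !((Q && T) -> ((Q -> (!R -> (!!Q || (!S == !P)))) && !P)): α-rule — add (Q && T), !((Q -> (!R -> (!!Q || (!S == !P)))) && !P).
    (Q && T): α-rule — add Q, T.
    !((Q -> (!R -> (!!Q || (!S == !P)))) && !P): β-rule — branch into !(Q -> (!R -> (!!Q || (!S == !P))))  //  !!P.
      branch 1.1 (add !(Q -> (!R -> (!!Q || (!S == !P))))):
        !(Q -> (!R -> (!!Q || (!S == !P)))): α-rule — add Q, !(!R -> (!!Q || (!S == !P))).
        !(!R -> (!!Q || (!S == !P))): α-rule — add !R, !(!!Q || (!S == !P)).
        !(!!Q || (!S == !P)): α-rule — add !!!Q, !(!S == !P).
        !!!Q: drop double negation, giving !Q.
        × closes — contains both Q and !Q.
      branch 1.2 (add !!P):
        ○ open, literals {P=T, Q=T, T=T}.
  branch 2 (add (R && (P || P))):
    (R && (P || P)): α-rule — add R, (P || P).
    (P || P): β-rule — branch into P  //  P.
      branch 2.1 (add P):
        ○ open, literals {P=T, R=T}.
      branch 2.2 (add P):
        ○ open, literals {P=T, R=T}.
1 branch closed, 3 open.
An open branch gives a countermodel: P=T, Q=T, T=T (unmentioned atoms arbitrary); under it the original formula is false.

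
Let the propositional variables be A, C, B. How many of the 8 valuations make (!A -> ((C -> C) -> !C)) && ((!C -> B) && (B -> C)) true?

2

Initial set: {T ((!A -> ((C -> C) -> !C)) && ((!C -> B) && (B -> C)))}.
T ((!A -> ((C -> C) -> !C)) && ((!C -> B) && (B -> C))): α-rule — add T (!A -> ((C -> C) -> !C)), T ((!C -> B) && (B -> C)).
T ((!C -> B) && (B -> C)): α-rule — add T (!C -> B), T (B -> C).
T (!A -> ((C -> C) -> !C)): β-rule — branch into F !A  //  T ((C -> C) -> !C).
  branch 1 (add F !A):
    T (!C -> B): β-rule — branch into F !C  //  T B.
      branch 1.1 (add F !C):
        T (B -> C): β-rule — branch into F B  //  T C.
          branch 1.1.1 (add F B):
            ○ open, literals {A=T, B=F, C=T}.
          branch 1.1.2 (add T C):
            ○ open, literals {A=T, C=T}.
      branch 1.2 (add T B):
        T (B -> C): β-rule — branch into F B  //  T C.
          branch 1.2.1 (add F B):
            × closes — contains both B and !B.
          branch 1.2.2 (add T C):
            ○ open, literals {A=T, B=T, C=T}.
  branch 2 (add T ((C -> C) -> !C)):
    T (!C -> B): β-rule — branch into F !C  //  T B.
      branch 2.1 (add F !C):
        T (B -> C): β-rule — branch into F B  //  T C.
          branch 2.1.1 (add F B):
            T ((C -> C) -> !C): β-rule — branch into F (C -> C)  //  T !C.
              branch 2.1.1.1 (add F (C -> C)):
                F (C -> C): α-rule — add T C, F C.
                × closes — contains both C and !C.
              branch 2.1.1.2 (add T !C):
                × closes — contains both C and !C.
          branch 2.1.2 (add T C):
            T ((C -> C) -> !C): β-rule — branch into F (C -> C)  //  T !C.
              branch 2.1.2.1 (add F (C -> C)):
                F (C -> C): α-rule — add T C, F C.
                × closes — contains both C and !C.
              branch 2.1.2.2 (add T !C):
                × closes — contains both C and !C.
      branch 2.2 (add T B):
        T (B -> C): β-rule — branch into F B  //  T C.
          branch 2.2.1 (add F B):
            × closes — contains both B and !B.
          branch 2.2.2 (add T C):
            T ((C -> C) -> !C): β-rule — branch into F (C -> C)  //  T !C.
              branch 2.2.2.1 (add F (C -> C)):
                F (C -> C): α-rule — add T C, F C.
                × closes — contains both C and !C.
              branch 2.2.2.2 (add T !C):
                × closes — contains both C and !C.
8 branches closed, 3 open.
Each open branch fixes some atoms; the unmentioned ones are free. Counting distinct full assignments: branch {A=T, B=F, C=T} (none free) contributes 1 new; branch {A=T, C=T} (B) contributes 1 new; branch {A=T, B=T, C=T} (none free) contributes 0 new. Total: 2.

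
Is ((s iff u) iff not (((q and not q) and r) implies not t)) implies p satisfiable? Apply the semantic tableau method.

Satisfiable

Initial set: {(((s iff u) iff not (((q and not q) and r) implies not t)) implies p)}.
(((s iff u) iff not (((q and not q) and r) implies not t)) implies p): β-rule — branch into not ((s iff u) iff not (((q and not q) and r) implies not t))  //  p.
  branch 1 (add not ((s iff u) iff not (((q and not q) and r) implies not t))):
    not ((s iff u) iff not (((q and not q) and r) implies not t)): β-rule — branch into (s iff u), not not (((q and not q) and r) implies not t)  //  not (s iff u), not (((q and not q) and r) implies not t).
      branch 1.1 (add (s iff u), not not (((q and not q) and r) implies not t)):
        (s iff u): β-rule — branch into s, u  //  not s, not u.
          branch 1.1.1 (add s, u):
            not not (((q and not q) and r) implies not t): β-rule — branch into not ((q and not q) and r)  //  not t.
              branch 1.1.1.1 (add not ((q and not q) and r)):
                not ((q and not q) and r): β-rule — branch into not (q and not q)  //  not r.
                  branch 1.1.1.1.1 (add not (q and not q)):
                    not (q and not q): β-rule — branch into not q  //  not not q.
                      branch 1.1.1.1.1.1 (add not q):
                        ○ open, literals {q=0, s=1, u=1}.
                      branch 1.1.1.1.1.2 (add not not q):
                        ○ open, literals {q=1, s=1, u=1}.
                  branch 1.1.1.1.2 (add not r):
                    ○ open, literals {r=0, s=1, u=1}.
              branch 1.1.1.2 (add not t):
                ○ open, literals {s=1, t=0, u=1}.
          branch 1.1.2 (add not s, not u):
            not not (((q and not q) and r) implies not t): β-rule — branch into not ((q and not q) and r)  //  not t.
              branch 1.1.2.1 (add not ((q and not q) and r)):
                not ((q and not q) and r): β-rule — branch into not (q and not q)  //  not r.
                  branch 1.1.2.1.1 (add not (q and not q)):
                    not (q and not q): β-rule — branch into not q  //  not not q.
                      branch 1.1.2.1.1.1 (add not q):
                        ○ open, literals {q=0, s=0, u=0}.
                      branch 1.1.2.1.1.2 (add not not q):
                        ○ open, literals {q=1, s=0, u=0}.
                  branch 1.1.2.1.2 (add not r):
                    ○ open, literals {r=0, s=0, u=0}.
              branch 1.1.2.2 (add not t):
                ○ open, literals {s=0, t=0, u=0}.
      branch 1.2 (add not (s iff u), not (((q and not q) and r) implies not t)):
        not (((q and not q) and r) implies not t): α-rule — add ((q and not q) and r), not not t.
        ((q and not q) and r): α-rule — add (q and not q), r.
        (q and not q): α-rule — add q, not q.
        × closes — contains both q and not q.
  branch 2 (add p):
    ○ open, literals {p=1}.
1 branch closed, 9 open.
An open branch gives a satisfying assignment: q=0, s=1, u=1.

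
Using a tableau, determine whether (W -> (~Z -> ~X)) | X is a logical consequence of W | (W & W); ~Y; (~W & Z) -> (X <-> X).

Initial set: {(W | (W & W)); ~Y; ((~W & Z) -> (X <-> X)); ~((W -> (~Z -> ~X)) | X)}.
~((W -> (~Z -> ~X)) | X): α-rule — add ~(W -> (~Z -> ~X)), ~X.
~(W -> (~Z -> ~X)): α-rule — add W, ~(~Z -> ~X).
~(~Z -> ~X): α-rule — add ~Z, ~~X.
× closes — contains both X and ~X.
All 1 branch closes.
Every branch closed, so the premises entail the conclusion.

Yes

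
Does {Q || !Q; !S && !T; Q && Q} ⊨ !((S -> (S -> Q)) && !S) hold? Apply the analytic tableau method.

Initial set: {(Q || !Q); (!S && !T); (Q && Q); !!((S -> (S -> Q)) && !S)}.
(!S && !T): α-rule — add !S, !T.
(Q && Q): α-rule — add Q, Q.
!!((S -> (S -> Q)) && !S): α-rule — add (S -> (S -> Q)), !S.
(Q || !Q): β-rule — branch into Q  //  !Q.
  branch 1 (add Q):
    (S -> (S -> Q)): β-rule — branch into !S  //  (S -> Q).
      branch 1.1 (add !S):
        ○ open, literals {Q=true, S=false, T=false}.
      branch 1.2 (add (S -> Q)):
        (S -> Q): β-rule — branch into !S  //  Q.
          branch 1.2.1 (add !S):
            ○ open, literals {Q=true, S=false, T=false}.
          branch 1.2.2 (add Q):
            ○ open, literals {Q=true, S=false, T=false}.
  branch 2 (add !Q):
    × closes — contains both Q and !Q.
1 branch closed, 3 open.
An open branch gives a countermodel: Q=true, S=false, T=false (unmentioned atoms arbitrary); the premises hold there but the conclusion fails.

No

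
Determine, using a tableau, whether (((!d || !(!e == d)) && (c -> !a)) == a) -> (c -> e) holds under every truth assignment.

Assume the negation and expand:
Initial set: {!((((!d || !(!e == d)) && (c -> !a)) == a) -> (c -> e))}.
!((((!d || !(!e == d)) && (c -> !a)) == a) -> (c -> e)): α-rule — add (((!d || !(!e == d)) && (c -> !a)) == a), !(c -> e).
!(c -> e): α-rule — add c, !e.
(((!d || !(!e == d)) && (c -> !a)) == a): β-rule — branch into ((!d || !(!e == d)) && (c -> !a)), a  //  !((!d || !(!e == d)) && (c -> !a)), !a.
  branch 1 (add ((!d || !(!e == d)) && (c -> !a)), a):
    ((!d || !(!e == d)) && (c -> !a)): α-rule — add (!d || !(!e == d)), (c -> !a).
    (!d || !(!e == d)): β-rule — branch into !d  //  !(!e == d).
      branch 1.1 (add !d):
        (c -> !a): β-rule — branch into !c  //  !a.
          branch 1.1.1 (add !c):
            × closes — contains both c and !c.
          branch 1.1.2 (add !a):
            × closes — contains both a and !a.
      branch 1.2 (add !(!e == d)):
        (c -> !a): β-rule — branch into !c  //  !a.
          branch 1.2.1 (add !c):
            × closes — contains both c and !c.
          branch 1.2.2 (add !a):
            × closes — contains both a and !a.
  branch 2 (add !((!d || !(!e == d)) && (c -> !a)), !a):
    !((!d || !(!e == d)) && (c -> !a)): β-rule — branch into !(!d || !(!e == d))  //  !(c -> !a).
      branch 2.1 (add !(!d || !(!e == d))):
        !(!d || !(!e == d)): α-rule — add !!d, !!(!e == d).
        !!(!e == d): β-rule — branch into !e, d  //  !!e, !d.
          branch 2.1.1 (add !e, d):
            ○ open, literals {a=0, c=1, d=1, e=0}.
          branch 2.1.2 (add !!e, !d):
            × closes — contains both e and !e.
      branch 2.2 (add !(c -> !a)):
        !(c -> !a): α-rule — add c, !!a.
        × closes — contains both a and !a.
6 branches closed, 1 open.
An open branch gives a countermodel: a=0, c=1, d=1, e=0 (unmentioned atoms arbitrary); under it the original formula is false.

Not valid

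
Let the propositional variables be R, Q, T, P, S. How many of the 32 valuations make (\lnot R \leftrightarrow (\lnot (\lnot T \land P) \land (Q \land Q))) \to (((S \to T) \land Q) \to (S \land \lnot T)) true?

26

Initial set: {T ((\lnot R \leftrightarrow (\lnot (\lnot T \land P) \land (Q \land Q))) \to (((S \to T) \land Q) \to (S \land \lnot T)))}.
T ((\lnot R \leftrightarrow (\lnot (\lnot T \land P) \land (Q \land Q))) \to (((S \to T) \land Q) \to (S \land \lnot T))): β-rule — branch into F (\lnot R \leftrightarrow (\lnot (\lnot T \land P) \land (Q \land Q)))  //  T (((S \to T) \land Q) \to (S \land \lnot T)).
  branch 1 (add F (\lnot R \leftrightarrow (\lnot (\lnot T \land P) \land (Q \land Q)))):
    F (\lnot R \leftrightarrow (\lnot (\lnot T \land P) \land (Q \land Q))): β-rule — branch into T \lnot R, F (\lnot (\lnot T \land P) \land (Q \land Q))  //  F \lnot R, T (\lnot (\lnot T \land P) \land (Q \land Q)).
      branch 1.1 (add T \lnot R, F (\lnot (\lnot T \land P) \land (Q \land Q))):
        F (\lnot (\lnot T \land P) \land (Q \land Q)): β-rule — branch into F \lnot (\lnot T \land P)  //  F (Q \land Q).
          branch 1.1.1 (add F \lnot (\lnot T \land P)):
            F \lnot (\lnot T \land P): α-rule — add T \lnot T, T P.
            ○ open, literals {P=1, R=0, T=0}.
          branch 1.1.2 (add F (Q \land Q)):
            F (Q \land Q): β-rule — branch into F Q  //  F Q.
              branch 1.1.2.1 (add F Q):
                ○ open, literals {Q=0, R=0}.
              branch 1.1.2.2 (add F Q):
                ○ open, literals {Q=0, R=0}.
      branch 1.2 (add F \lnot R, T (\lnot (\lnot T \land P) \land (Q \land Q))):
        T (\lnot (\lnot T \land P) \land (Q \land Q)): α-rule — add T \lnot (\lnot T \land P), T (Q \land Q).
        T (Q \land Q): α-rule — add T Q, T Q.
        T \lnot (\lnot T \land P): β-rule — branch into F \lnot T  //  F P.
          branch 1.2.1 (add F \lnot T):
            ○ open, literals {Q=1, R=1, T=1}.
          branch 1.2.2 (add F P):
            ○ open, literals {P=0, Q=1, R=1}.
  branch 2 (add T (((S \to T) \land Q) \to (S \land \lnot T))):
    T (((S \to T) \land Q) \to (S \land \lnot T)): β-rule — branch into F ((S \to T) \land Q)  //  T (S \land \lnot T).
      branch 2.1 (add F ((S \to T) \land Q)):
        F ((S \to T) \land Q): β-rule — branch into F (S \to T)  //  F Q.
          branch 2.1.1 (add F (S \to T)):
            F (S \to T): α-rule — add T S, F T.
            ○ open, literals {S=1, T=0}.
          branch 2.1.2 (add F Q):
            ○ open, literals {Q=0}.
      branch 2.2 (add T (S \land \lnot T)):
        T (S \land \lnot T): α-rule — add T S, T \lnot T.
        ○ open, literals {S=1, T=0}.
0 branches closed, 8 open.
Each open branch fixes some atoms; the unmentioned ones are free. Counting distinct full assignments: branch {P=1, R=0, T=0} (Q, S) contributes 4 new; branch {Q=0, R=0} (T, P, S) contributes 6 new; branch {Q=0, R=0} (T, P, S) contributes 0 new; branch {Q=1, R=1, T=1} (P, S) contributes 4 new; branch {P=0, Q=1, R=1} (T, S) contributes 2 new; branch {S=1, T=0} (R, Q, P) contributes 4 new; branch {Q=0} (R, T, P, S) contributes 6 new; branch {S=1, T=0} (R, Q, P) contributes 0 new. Total: 26.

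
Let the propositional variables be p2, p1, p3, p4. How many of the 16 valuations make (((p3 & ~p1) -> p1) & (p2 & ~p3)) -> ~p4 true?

Initial set: {((((p3 & ~p1) -> p1) & (p2 & ~p3)) -> ~p4)}.
((((p3 & ~p1) -> p1) & (p2 & ~p3)) -> ~p4): β-rule — branch into ~(((p3 & ~p1) -> p1) & (p2 & ~p3))  //  ~p4.
  branch 1 (add ~(((p3 & ~p1) -> p1) & (p2 & ~p3))):
    ~(((p3 & ~p1) -> p1) & (p2 & ~p3)): β-rule — branch into ~((p3 & ~p1) -> p1)  //  ~(p2 & ~p3).
      branch 1.1 (add ~((p3 & ~p1) -> p1)):
        ~((p3 & ~p1) -> p1): α-rule — add (p3 & ~p1), ~p1.
        (p3 & ~p1): α-rule — add p3, ~p1.
        ○ open, literals {p1=false, p3=true}.
      branch 1.2 (add ~(p2 & ~p3)):
        ~(p2 & ~p3): β-rule — branch into ~p2  //  ~~p3.
          branch 1.2.1 (add ~p2):
            ○ open, literals {p2=false}.
          branch 1.2.2 (add ~~p3):
            ○ open, literals {p3=true}.
  branch 2 (add ~p4):
    ○ open, literals {p4=false}.
0 branches closed, 4 open.
Each open branch fixes some atoms; the unmentioned ones are free. Counting distinct full assignments: branch {p1=false, p3=true} (p2, p4) contributes 4 new; branch {p2=false} (p1, p3, p4) contributes 6 new; branch {p3=true} (p2, p1, p4) contributes 2 new; branch {p4=false} (p2, p1, p3) contributes 2 new. Total: 14.

14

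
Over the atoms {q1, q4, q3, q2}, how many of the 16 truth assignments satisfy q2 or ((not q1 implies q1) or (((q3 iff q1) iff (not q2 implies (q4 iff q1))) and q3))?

Initial set: {(q2 or ((not q1 implies q1) or (((q3 iff q1) iff (not q2 implies (q4 iff q1))) and q3)))}.
(q2 or ((not q1 implies q1) or (((q3 iff q1) iff (not q2 implies (q4 iff q1))) and q3))): β-rule — branch into q2  //  ((not q1 implies q1) or (((q3 iff q1) iff (not q2 implies (q4 iff q1))) and q3)).
  branch 1 (add q2):
    ○ open, literals {q2=1}.
  branch 2 (add ((not q1 implies q1) or (((q3 iff q1) iff (not q2 implies (q4 iff q1))) and q3))):
    ((not q1 implies q1) or (((q3 iff q1) iff (not q2 implies (q4 iff q1))) and q3)): β-rule — branch into (not q1 implies q1)  //  (((q3 iff q1) iff (not q2 implies (q4 iff q1))) and q3).
      branch 2.1 (add (not q1 implies q1)):
        (not q1 implies q1): β-rule — branch into not not q1  //  q1.
          branch 2.1.1 (add not not q1):
            ○ open, literals {q1=1}.
          branch 2.1.2 (add q1):
            ○ open, literals {q1=1}.
      branch 2.2 (add (((q3 iff q1) iff (not q2 implies (q4 iff q1))) and q3)):
        (((q3 iff q1) iff (not q2 implies (q4 iff q1))) and q3): α-rule — add ((q3 iff q1) iff (not q2 implies (q4 iff q1))), q3.
        ((q3 iff q1) iff (not q2 implies (q4 iff q1))): β-rule — branch into (q3 iff q1), (not q2 implies (q4 iff q1))  //  not (q3 iff q1), not (not q2 implies (q4 iff q1)).
          branch 2.2.1 (add (q3 iff q1), (not q2 implies (q4 iff q1))):
            (q3 iff q1): β-rule — branch into q3, q1  //  not q3, not q1.
              branch 2.2.1.1 (add q3, q1):
                (not q2 implies (q4 iff q1)): β-rule — branch into not not q2  //  (q4 iff q1).
                  branch 2.2.1.1.1 (add not not q2):
                    ○ open, literals {q1=1, q2=1, q3=1}.
                  branch 2.2.1.1.2 (add (q4 iff q1)):
                    (q4 iff q1): β-rule — branch into q4, q1  //  not q4, not q1.
                      branch 2.2.1.1.2.1 (add q4, q1):
                        ○ open, literals {q1=1, q3=1, q4=1}.
                      branch 2.2.1.1.2.2 (add not q4, not q1):
                        × closes — contains both q1 and not q1.
              branch 2.2.1.2 (add not q3, not q1):
                × closes — contains both q3 and not q3.
          branch 2.2.2 (add not (q3 iff q1), not (not q2 implies (q4 iff q1))):
            not (not q2 implies (q4 iff q1)): α-rule — add not q2, not (q4 iff q1).
            not (q3 iff q1): β-rule — branch into q3, not q1  //  not q3, q1.
              branch 2.2.2.1 (add q3, not q1):
                not (q4 iff q1): β-rule — branch into q4, not q1  //  not q4, q1.
                  branch 2.2.2.1.1 (add q4, not q1):
                    ○ open, literals {q1=0, q2=0, q3=1, q4=1}.
                  branch 2.2.2.1.2 (add not q4, q1):
                    × closes — contains both q1 and not q1.
              branch 2.2.2.2 (add not q3, q1):
                × closes — contains both q3 and not q3.
4 branches closed, 6 open.
Each open branch fixes some atoms; the unmentioned ones are free. Counting distinct full assignments: branch {q2=1} (q1, q4, q3) contributes 8 new; branch {q1=1} (q4, q3, q2) contributes 4 new; branch {q1=1} (q4, q3, q2) contributes 0 new; branch {q1=1, q2=1, q3=1} (q4) contributes 0 new; branch {q1=1, q3=1, q4=1} (q2) contributes 0 new; branch {q1=0, q2=0, q3=1, q4=1} (none free) contributes 1 new. Total: 13.

13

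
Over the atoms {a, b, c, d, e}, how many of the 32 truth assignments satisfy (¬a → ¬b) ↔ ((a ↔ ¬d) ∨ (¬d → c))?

Initial set: {((¬a → ¬b) ↔ ((a ↔ ¬d) ∨ (¬d → c)))}.
((¬a → ¬b) ↔ ((a ↔ ¬d) ∨ (¬d → c))): β-rule — branch into (¬a → ¬b), ((a ↔ ¬d) ∨ (¬d → c))  //  ¬(¬a → ¬b), ¬((a ↔ ¬d) ∨ (¬d → c)).
  branch 1 (add (¬a → ¬b), ((a ↔ ¬d) ∨ (¬d → c))):
    (¬a → ¬b): β-rule — branch into ¬¬a  //  ¬b.
      branch 1.1 (add ¬¬a):
        ((a ↔ ¬d) ∨ (¬d → c)): β-rule — branch into (a ↔ ¬d)  //  (¬d → c).
          branch 1.1.1 (add (a ↔ ¬d)):
            (a ↔ ¬d): β-rule — branch into a, ¬d  //  ¬a, ¬¬d.
              branch 1.1.1.1 (add a, ¬d):
                ○ open, literals {a=1, d=0}.
              branch 1.1.1.2 (add ¬a, ¬¬d):
                × closes — contains both a and ¬a.
          branch 1.1.2 (add (¬d → c)):
            (¬d → c): β-rule — branch into ¬¬d  //  c.
              branch 1.1.2.1 (add ¬¬d):
                ○ open, literals {a=1, d=1}.
              branch 1.1.2.2 (add c):
                ○ open, literals {a=1, c=1}.
      branch 1.2 (add ¬b):
        ((a ↔ ¬d) ∨ (¬d → c)): β-rule — branch into (a ↔ ¬d)  //  (¬d → c).
          branch 1.2.1 (add (a ↔ ¬d)):
            (a ↔ ¬d): β-rule — branch into a, ¬d  //  ¬a, ¬¬d.
              branch 1.2.1.1 (add a, ¬d):
                ○ open, literals {a=1, b=0, d=0}.
              branch 1.2.1.2 (add ¬a, ¬¬d):
                ○ open, literals {a=0, b=0, d=1}.
          branch 1.2.2 (add (¬d → c)):
            (¬d → c): β-rule — branch into ¬¬d  //  c.
              branch 1.2.2.1 (add ¬¬d):
                ○ open, literals {b=0, d=1}.
              branch 1.2.2.2 (add c):
                ○ open, literals {b=0, c=1}.
  branch 2 (add ¬(¬a → ¬b), ¬((a ↔ ¬d) ∨ (¬d → c))):
    ¬(¬a → ¬b): α-rule — add ¬a, ¬¬b.
    ¬((a ↔ ¬d) ∨ (¬d → c)): α-rule — add ¬(a ↔ ¬d), ¬(¬d → c).
    ¬(¬d → c): α-rule — add ¬d, ¬c.
    ¬(a ↔ ¬d): β-rule — branch into a, ¬¬d  //  ¬a, ¬d.
      branch 2.1 (add a, ¬¬d):
        × closes — contains both a and ¬a.
      branch 2.2 (add ¬a, ¬d):
        ○ open, literals {a=0, b=1, c=0, d=0}.
2 branches closed, 8 open.
Each open branch fixes some atoms; the unmentioned ones are free. Counting distinct full assignments: branch {a=1, d=0} (b, c, e) contributes 8 new; branch {a=1, d=1} (b, c, e) contributes 8 new; branch {a=1, c=1} (b, d, e) contributes 0 new; branch {a=1, b=0, d=0} (c, e) contributes 0 new; branch {a=0, b=0, d=1} (c, e) contributes 4 new; branch {b=0, d=1} (a, c, e) contributes 0 new; branch {b=0, c=1} (a, d, e) contributes 2 new; branch {a=0, b=1, c=0, d=0} (e) contributes 2 new. Total: 24.

24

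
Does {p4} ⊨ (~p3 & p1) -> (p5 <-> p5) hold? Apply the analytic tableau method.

Yes

Initial set: {p4; ~((~p3 & p1) -> (p5 <-> p5))}.
~((~p3 & p1) -> (p5 <-> p5)): α-rule — add (~p3 & p1), ~(p5 <-> p5).
(~p3 & p1): α-rule — add ~p3, p1.
~(p5 <-> p5): β-rule — branch into p5, ~p5  //  ~p5, p5.
  branch 1 (add p5, ~p5):
    × closes — contains both p5 and ~p5.
  branch 2 (add ~p5, p5):
    × closes — contains both p5 and ~p5.
All 2 branches close.
Every branch closed, so the premises entail the conclusion.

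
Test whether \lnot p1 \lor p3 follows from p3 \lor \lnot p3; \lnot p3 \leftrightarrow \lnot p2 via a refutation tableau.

Initial set: {T (p3 \lor \lnot p3); T (\lnot p3 \leftrightarrow \lnot p2); F (\lnot p1 \lor p3)}.
F (\lnot p1 \lor p3): α-rule — add F \lnot p1, F p3.
T (p3 \lor \lnot p3): β-rule — branch into T p3  //  T \lnot p3.
  branch 1 (add T p3):
    × closes — contains both p3 and \lnot p3.
  branch 2 (add T \lnot p3):
    T (\lnot p3 \leftrightarrow \lnot p2): β-rule — branch into T \lnot p3, T \lnot p2  //  F \lnot p3, F \lnot p2.
      branch 2.1 (add T \lnot p3, T \lnot p2):
        ○ open, literals {p1=T, p2=F, p3=F}.
      branch 2.2 (add F \lnot p3, F \lnot p2):
        × closes — contains both p3 and \lnot p3.
2 branches closed, 1 open.
An open branch gives a countermodel: p1=T, p2=F, p3=F (unmentioned atoms arbitrary); the premises hold there but the conclusion fails.

No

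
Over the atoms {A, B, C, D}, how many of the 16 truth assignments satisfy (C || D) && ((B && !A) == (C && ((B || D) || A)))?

6

Initial set: {((C || D) && ((B && !A) == (C && ((B || D) || A))))}.
((C || D) && ((B && !A) == (C && ((B || D) || A)))): α-rule — add (C || D), ((B && !A) == (C && ((B || D) || A))).
(C || D): β-rule — branch into C  //  D.
  branch 1 (add C):
    ((B && !A) == (C && ((B || D) || A))): β-rule — branch into (B && !A), (C && ((B || D) || A))  //  !(B && !A), !(C && ((B || D) || A)).
      branch 1.1 (add (B && !A), (C && ((B || D) || A))):
        (B && !A): α-rule — add B, !A.
        (C && ((B || D) || A)): α-rule — add C, ((B || D) || A).
        ((B || D) || A): β-rule — branch into (B || D)  //  A.
          branch 1.1.1 (add (B || D)):
            (B || D): β-rule — branch into B  //  D.
              branch 1.1.1.1 (add B):
                ○ open, literals {A=F, B=T, C=T}.
              branch 1.1.1.2 (add D):
                ○ open, literals {A=F, B=T, C=T, D=T}.
          branch 1.1.2 (add A):
            × closes — contains both A and !A.
      branch 1.2 (add !(B && !A), !(C && ((B || D) || A))):
        !(B && !A): β-rule — branch into !B  //  !!A.
          branch 1.2.1 (add !B):
            !(C && ((B || D) || A)): β-rule — branch into !C  //  !((B || D) || A).
              branch 1.2.1.1 (add !C):
                × closes — contains both C and !C.
              branch 1.2.1.2 (add !((B || D) || A)):
                !((B || D) || A): α-rule — add !(B || D), !A.
                !(B || D): α-rule — add !B, !D.
                ○ open, literals {A=F, B=F, C=T, D=F}.
          branch 1.2.2 (add !!A):
            !(C && ((B || D) || A)): β-rule — branch into !C  //  !((B || D) || A).
              branch 1.2.2.1 (add !C):
                × closes — contains both C and !C.
              branch 1.2.2.2 (add !((B || D) || A)):
                !((B || D) || A): α-rule — add !(B || D), !A.
                × closes — contains both A and !A.
  branch 2 (add D):
    ((B && !A) == (C && ((B || D) || A))): β-rule — branch into (B && !A), (C && ((B || D) || A))  //  !(B && !A), !(C && ((B || D) || A)).
      branch 2.1 (add (B && !A), (C && ((B || D) || A))):
        (B && !A): α-rule — add B, !A.
        (C && ((B || D) || A)): α-rule — add C, ((B || D) || A).
        ((B || D) || A): β-rule — branch into (B || D)  //  A.
          branch 2.1.1 (add (B || D)):
            (B || D): β-rule — branch into B  //  D.
              branch 2.1.1.1 (add B):
                ○ open, literals {A=F, B=T, C=T, D=T}.
              branch 2.1.1.2 (add D):
                ○ open, literals {A=F, B=T, C=T, D=T}.
          branch 2.1.2 (add A):
            × closes — contains both A and !A.
      branch 2.2 (add !(B && !A), !(C && ((B || D) || A))):
        !(B && !A): β-rule — branch into !B  //  !!A.
          branch 2.2.1 (add !B):
            !(C && ((B || D) || A)): β-rule — branch into !C  //  !((B || D) || A).
              branch 2.2.1.1 (add !C):
                ○ open, literals {B=F, C=F, D=T}.
              branch 2.2.1.2 (add !((B || D) || A)):
                !((B || D) || A): α-rule — add !(B || D), !A.
                !(B || D): α-rule — add !B, !D.
                × closes — contains both D and !D.
          branch 2.2.2 (add !!A):
            !(C && ((B || D) || A)): β-rule — branch into !C  //  !((B || D) || A).
              branch 2.2.2.1 (add !C):
                ○ open, literals {A=T, C=F, D=T}.
              branch 2.2.2.2 (add !((B || D) || A)):
                !((B || D) || A): α-rule — add !(B || D), !A.
                × closes — contains both A and !A.
7 branches closed, 7 open.
Each open branch fixes some atoms; the unmentioned ones are free. Counting distinct full assignments: branch {A=F, B=T, C=T} (D) contributes 2 new; branch {A=F, B=T, C=T, D=T} (none free) contributes 0 new; branch {A=F, B=F, C=T, D=F} (none free) contributes 1 new; branch {A=F, B=T, C=T, D=T} (none free) contributes 0 new; branch {A=F, B=T, C=T, D=T} (none free) contributes 0 new; branch {B=F, C=F, D=T} (A) contributes 2 new; branch {A=T, C=F, D=T} (B) contributes 1 new. Total: 6.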